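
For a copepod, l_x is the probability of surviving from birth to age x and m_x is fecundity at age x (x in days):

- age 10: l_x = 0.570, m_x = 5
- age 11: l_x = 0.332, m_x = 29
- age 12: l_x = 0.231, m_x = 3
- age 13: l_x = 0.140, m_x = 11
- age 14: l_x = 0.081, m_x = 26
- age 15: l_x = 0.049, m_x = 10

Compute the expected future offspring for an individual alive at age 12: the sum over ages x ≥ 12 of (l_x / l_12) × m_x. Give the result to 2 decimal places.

l_12 = 0.231. Conditional survival from age 12 to x is l_x / l_12.
  x=12: (0.231/0.231) × 3 = 3.0000
  x=13: (0.140/0.231) × 11 = 6.6667
  x=14: (0.081/0.231) × 26 = 9.1169
  x=15: (0.049/0.231) × 10 = 2.1212
Sum = 3.0000 + 6.6667 + 9.1169 + 2.1212 = 20.9048

20.90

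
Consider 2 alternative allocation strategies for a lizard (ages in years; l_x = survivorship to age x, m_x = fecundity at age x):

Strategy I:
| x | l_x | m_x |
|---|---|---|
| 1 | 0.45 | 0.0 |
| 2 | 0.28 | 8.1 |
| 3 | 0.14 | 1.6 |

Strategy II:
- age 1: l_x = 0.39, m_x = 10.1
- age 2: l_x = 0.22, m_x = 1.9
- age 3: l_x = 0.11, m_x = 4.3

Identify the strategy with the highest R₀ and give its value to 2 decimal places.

Strategy I: R₀ = 0.45×0.0 + 0.28×8.1 + 0.14×1.6 = 2.4920
Strategy II: R₀ = 0.39×10.1 + 0.22×1.9 + 0.11×4.3 = 4.8300
Highest R₀: strategy II with 4.8300.

4.83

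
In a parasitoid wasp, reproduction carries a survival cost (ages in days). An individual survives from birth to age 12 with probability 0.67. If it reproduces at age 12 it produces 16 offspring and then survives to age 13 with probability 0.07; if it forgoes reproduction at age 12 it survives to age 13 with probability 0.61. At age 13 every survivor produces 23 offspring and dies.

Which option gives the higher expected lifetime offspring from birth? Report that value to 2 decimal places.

breed at age 12: R₀ = 0.67 × (16 + 0.07 × 23) = 0.67 × 17.6100 = 11.7987
delay to age 13: R₀ = 0.67 × (0.61 × 23) = 0.67 × 14.0300 = 9.4001
Higher: breed at age 12 (11.7987).

11.80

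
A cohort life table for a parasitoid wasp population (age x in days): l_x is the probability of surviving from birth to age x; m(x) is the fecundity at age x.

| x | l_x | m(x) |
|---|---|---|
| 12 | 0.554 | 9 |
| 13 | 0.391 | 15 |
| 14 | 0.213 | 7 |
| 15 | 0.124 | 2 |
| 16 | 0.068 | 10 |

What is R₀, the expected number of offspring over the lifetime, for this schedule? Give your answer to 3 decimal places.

R₀ = Σ l_x m(x):
  age 12: 0.554 × 9 = 4.9860
  age 13: 0.391 × 15 = 5.8650
  age 14: 0.213 × 7 = 1.4910
  age 15: 0.124 × 2 = 0.2480
  age 16: 0.068 × 10 = 0.6800
R₀ = 4.9860 + 5.8650 + 1.4910 + 0.2480 + 0.6800 = 13.2700

13.270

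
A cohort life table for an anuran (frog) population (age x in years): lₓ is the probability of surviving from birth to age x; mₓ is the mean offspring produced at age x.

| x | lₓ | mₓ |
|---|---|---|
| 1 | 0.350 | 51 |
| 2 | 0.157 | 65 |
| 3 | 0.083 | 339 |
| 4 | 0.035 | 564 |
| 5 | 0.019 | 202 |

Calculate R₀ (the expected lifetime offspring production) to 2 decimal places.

79.77

R₀ = Σ lₓ mₓ:
  age 1: 0.350 × 51 = 17.8500
  age 2: 0.157 × 65 = 10.2050
  age 3: 0.083 × 339 = 28.1370
  age 4: 0.035 × 564 = 19.7400
  age 5: 0.019 × 202 = 3.8380
R₀ = 17.8500 + 10.2050 + 28.1370 + 19.7400 + 3.8380 = 79.7700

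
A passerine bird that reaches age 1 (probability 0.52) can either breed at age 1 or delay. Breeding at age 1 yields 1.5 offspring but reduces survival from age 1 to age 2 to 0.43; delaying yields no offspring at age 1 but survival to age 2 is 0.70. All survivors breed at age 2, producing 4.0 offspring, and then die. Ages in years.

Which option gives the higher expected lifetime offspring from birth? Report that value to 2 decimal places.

1.67

breed at age 1: R₀ = 0.52 × (1.5 + 0.43 × 4.0) = 0.52 × 3.2200 = 1.6744
delay to age 2: R₀ = 0.52 × (0.70 × 4.0) = 0.52 × 2.8000 = 1.4560
Higher: breed at age 1 (1.6744).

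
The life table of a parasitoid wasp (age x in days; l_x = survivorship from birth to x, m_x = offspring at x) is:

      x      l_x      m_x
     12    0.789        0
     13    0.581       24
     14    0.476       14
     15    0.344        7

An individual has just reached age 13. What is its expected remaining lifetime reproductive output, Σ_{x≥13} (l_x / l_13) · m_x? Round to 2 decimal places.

39.61

l_13 = 0.581. Conditional survival from age 13 to x is l_x / l_13.
  x=13: (0.581/0.581) × 24 = 24.0000
  x=14: (0.476/0.581) × 14 = 11.4699
  x=15: (0.344/0.581) × 7 = 4.1446
Sum = 24.0000 + 11.4699 + 4.1446 = 39.6145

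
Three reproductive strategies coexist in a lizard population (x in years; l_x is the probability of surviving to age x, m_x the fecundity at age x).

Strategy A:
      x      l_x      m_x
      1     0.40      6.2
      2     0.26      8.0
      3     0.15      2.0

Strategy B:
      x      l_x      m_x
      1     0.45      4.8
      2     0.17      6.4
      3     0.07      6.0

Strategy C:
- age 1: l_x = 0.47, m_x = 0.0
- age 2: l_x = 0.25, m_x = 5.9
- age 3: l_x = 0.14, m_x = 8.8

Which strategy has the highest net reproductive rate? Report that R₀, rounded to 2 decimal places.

4.86

Strategy A: R₀ = 0.40×6.2 + 0.26×8.0 + 0.15×2.0 = 4.8600
Strategy B: R₀ = 0.45×4.8 + 0.17×6.4 + 0.07×6.0 = 3.6680
Strategy C: R₀ = 0.47×0.0 + 0.25×5.9 + 0.14×8.8 = 2.7070
Highest R₀: strategy A with 4.8600.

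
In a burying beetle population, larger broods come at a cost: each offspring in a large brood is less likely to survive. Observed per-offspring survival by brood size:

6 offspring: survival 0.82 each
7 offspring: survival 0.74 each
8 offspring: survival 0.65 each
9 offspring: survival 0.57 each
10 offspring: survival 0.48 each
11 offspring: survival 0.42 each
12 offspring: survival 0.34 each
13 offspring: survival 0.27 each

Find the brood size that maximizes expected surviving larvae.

Expected surviving larvae = c × s(c):
  c=6: 6 × 0.82 = 4.920
  c=7: 7 × 0.74 = 5.180
  c=8: 8 × 0.65 = 5.200
  c=9: 9 × 0.57 = 5.130
  c=10: 10 × 0.48 = 4.800
  c=11: 11 × 0.42 = 4.620
  c=12: 12 × 0.34 = 4.080
  c=13: 13 × 0.27 = 3.510
Maximum at c = 8 (5.200 surviving larvae).

8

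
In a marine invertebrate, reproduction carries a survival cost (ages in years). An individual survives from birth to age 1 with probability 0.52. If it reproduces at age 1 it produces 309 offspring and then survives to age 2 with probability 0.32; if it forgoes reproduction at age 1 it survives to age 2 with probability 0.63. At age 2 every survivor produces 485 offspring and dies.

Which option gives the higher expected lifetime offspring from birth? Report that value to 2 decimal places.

241.38

breed at age 1: R₀ = 0.52 × (309 + 0.32 × 485) = 0.52 × 464.2000 = 241.3840
delay to age 2: R₀ = 0.52 × (0.63 × 485) = 0.52 × 305.5500 = 158.8860
Higher: breed at age 1 (241.3840).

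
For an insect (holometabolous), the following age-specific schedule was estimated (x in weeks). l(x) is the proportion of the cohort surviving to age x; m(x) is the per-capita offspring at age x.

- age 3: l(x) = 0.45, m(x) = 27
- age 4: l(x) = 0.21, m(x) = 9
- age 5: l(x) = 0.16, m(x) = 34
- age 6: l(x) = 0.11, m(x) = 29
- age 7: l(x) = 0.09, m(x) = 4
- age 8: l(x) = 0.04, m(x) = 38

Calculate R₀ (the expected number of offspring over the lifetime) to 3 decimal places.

24.550

R₀ = Σ l(x) m(x):
  age 3: 0.45 × 27 = 12.1500
  age 4: 0.21 × 9 = 1.8900
  age 5: 0.16 × 34 = 5.4400
  age 6: 0.11 × 29 = 3.1900
  age 7: 0.09 × 4 = 0.3600
  age 8: 0.04 × 38 = 1.5200
R₀ = 12.1500 + 1.8900 + 5.4400 + 3.1900 + 0.3600 + 1.5200 = 24.5500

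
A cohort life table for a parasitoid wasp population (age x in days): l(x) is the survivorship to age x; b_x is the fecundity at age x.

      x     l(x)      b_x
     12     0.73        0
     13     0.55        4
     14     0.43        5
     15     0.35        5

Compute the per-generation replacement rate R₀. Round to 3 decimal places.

R₀ = Σ l(x) b_x:
  age 12: 0.73 × 0 = 0.0000
  age 13: 0.55 × 4 = 2.2000
  age 14: 0.43 × 5 = 2.1500
  age 15: 0.35 × 5 = 1.7500
R₀ = 0.0000 + 2.2000 + 2.1500 + 1.7500 = 6.1000

6.100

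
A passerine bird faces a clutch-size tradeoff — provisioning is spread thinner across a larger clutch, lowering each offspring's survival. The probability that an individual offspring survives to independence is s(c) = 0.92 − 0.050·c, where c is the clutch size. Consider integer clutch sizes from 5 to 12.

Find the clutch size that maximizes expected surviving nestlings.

Expected surviving nestlings = c × s(c):
  c=5: 5 × 0.670 = 3.350
  c=6: 6 × 0.620 = 3.720
  c=7: 7 × 0.570 = 3.990
  c=8: 8 × 0.520 = 4.160
  c=9: 9 × 0.470 = 4.230
  c=10: 10 × 0.420 = 4.200
  c=11: 11 × 0.370 = 4.070
  c=12: 12 × 0.320 = 3.840
Maximum at c = 9 (4.230 surviving nestlings).

9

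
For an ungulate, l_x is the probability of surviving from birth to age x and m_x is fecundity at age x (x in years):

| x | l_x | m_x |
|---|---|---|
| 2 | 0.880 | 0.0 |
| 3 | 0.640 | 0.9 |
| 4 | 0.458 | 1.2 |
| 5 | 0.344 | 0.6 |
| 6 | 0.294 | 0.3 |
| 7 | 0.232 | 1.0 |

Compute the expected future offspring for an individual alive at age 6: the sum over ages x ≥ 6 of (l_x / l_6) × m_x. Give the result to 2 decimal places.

1.09

l_6 = 0.294. Conditional survival from age 6 to x is l_x / l_6.
  x=6: (0.294/0.294) × 0.3 = 0.3000
  x=7: (0.232/0.294) × 1.0 = 0.7891
Sum = 0.3000 + 0.7891 = 1.0891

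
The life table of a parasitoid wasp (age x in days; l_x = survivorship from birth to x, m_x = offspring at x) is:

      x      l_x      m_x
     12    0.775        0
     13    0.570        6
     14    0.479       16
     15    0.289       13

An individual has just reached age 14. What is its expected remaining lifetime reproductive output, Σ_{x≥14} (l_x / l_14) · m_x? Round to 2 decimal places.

23.84

l_14 = 0.479. Conditional survival from age 14 to x is l_x / l_14.
  x=14: (0.479/0.479) × 16 = 16.0000
  x=15: (0.289/0.479) × 13 = 7.8434
Sum = 16.0000 + 7.8434 = 23.8434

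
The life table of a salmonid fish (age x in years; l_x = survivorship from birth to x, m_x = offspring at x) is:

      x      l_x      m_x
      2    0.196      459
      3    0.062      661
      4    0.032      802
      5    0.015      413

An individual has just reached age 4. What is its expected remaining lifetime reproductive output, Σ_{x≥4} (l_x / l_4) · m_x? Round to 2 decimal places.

995.59

l_4 = 0.032. Conditional survival from age 4 to x is l_x / l_4.
  x=4: (0.032/0.032) × 802 = 802.0000
  x=5: (0.015/0.032) × 413 = 193.5938
Sum = 802.0000 + 193.5938 = 995.5938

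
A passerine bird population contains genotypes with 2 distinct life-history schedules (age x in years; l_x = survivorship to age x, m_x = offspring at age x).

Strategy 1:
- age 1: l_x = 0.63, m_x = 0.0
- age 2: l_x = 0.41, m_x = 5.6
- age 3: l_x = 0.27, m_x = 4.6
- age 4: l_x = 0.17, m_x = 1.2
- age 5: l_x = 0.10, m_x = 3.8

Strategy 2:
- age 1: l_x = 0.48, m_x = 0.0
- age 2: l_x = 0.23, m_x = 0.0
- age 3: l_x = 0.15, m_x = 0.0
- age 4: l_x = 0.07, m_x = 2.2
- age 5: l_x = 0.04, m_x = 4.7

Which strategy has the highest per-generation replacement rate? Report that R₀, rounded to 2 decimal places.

Strategy 1: R₀ = 0.63×0.0 + 0.41×5.6 + 0.27×4.6 + 0.17×1.2 + 0.10×3.8 = 4.1220
Strategy 2: R₀ = 0.48×0.0 + 0.23×0.0 + 0.15×0.0 + 0.07×2.2 + 0.04×4.7 = 0.3420
Highest R₀: strategy 1 with 4.1220.

4.12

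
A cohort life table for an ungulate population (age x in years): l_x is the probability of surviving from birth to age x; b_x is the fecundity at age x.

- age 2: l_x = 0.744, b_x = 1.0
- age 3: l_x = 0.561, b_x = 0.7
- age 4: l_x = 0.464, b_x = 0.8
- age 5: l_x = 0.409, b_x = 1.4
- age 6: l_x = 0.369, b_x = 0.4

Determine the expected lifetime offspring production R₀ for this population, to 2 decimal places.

R₀ = Σ l_x b_x:
  age 2: 0.744 × 1.0 = 0.7440
  age 3: 0.561 × 0.7 = 0.3927
  age 4: 0.464 × 0.8 = 0.3712
  age 5: 0.409 × 1.4 = 0.5726
  age 6: 0.369 × 0.4 = 0.1476
R₀ = 0.7440 + 0.3927 + 0.3712 + 0.5726 + 0.1476 = 2.2281

2.23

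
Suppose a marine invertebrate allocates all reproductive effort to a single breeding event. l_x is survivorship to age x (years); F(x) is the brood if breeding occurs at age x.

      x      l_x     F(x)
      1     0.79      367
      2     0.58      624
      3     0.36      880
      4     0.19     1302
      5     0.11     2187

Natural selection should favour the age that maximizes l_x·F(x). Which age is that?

Expected offspring if breeding at age x = l_x × F(x):
  age 1: 0.79 × 367 = 289.930
  age 2: 0.58 × 624 = 361.920
  age 3: 0.36 × 880 = 316.800
  age 4: 0.19 × 1302 = 247.380
  age 5: 0.11 × 2187 = 240.570
Maximum at age 2 (361.920).

2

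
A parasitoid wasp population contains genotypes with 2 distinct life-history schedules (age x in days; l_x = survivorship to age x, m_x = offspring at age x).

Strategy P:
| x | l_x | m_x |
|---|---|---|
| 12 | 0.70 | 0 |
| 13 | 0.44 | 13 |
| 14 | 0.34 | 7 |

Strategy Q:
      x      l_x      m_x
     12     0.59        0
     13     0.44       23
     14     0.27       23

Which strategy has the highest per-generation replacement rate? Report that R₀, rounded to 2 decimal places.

16.33

Strategy P: R₀ = 0.70×0 + 0.44×13 + 0.34×7 = 8.1000
Strategy Q: R₀ = 0.59×0 + 0.44×23 + 0.27×23 = 16.3300
Highest R₀: strategy Q with 16.3300.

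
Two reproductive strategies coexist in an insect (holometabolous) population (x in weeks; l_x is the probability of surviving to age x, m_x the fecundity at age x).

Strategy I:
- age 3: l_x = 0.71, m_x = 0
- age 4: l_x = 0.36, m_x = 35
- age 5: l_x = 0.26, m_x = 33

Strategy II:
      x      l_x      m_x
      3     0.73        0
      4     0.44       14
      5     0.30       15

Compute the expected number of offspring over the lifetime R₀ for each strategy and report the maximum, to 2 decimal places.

21.18

Strategy I: R₀ = 0.71×0 + 0.36×35 + 0.26×33 = 21.1800
Strategy II: R₀ = 0.73×0 + 0.44×14 + 0.30×15 = 10.6600
Highest R₀: strategy I with 21.1800.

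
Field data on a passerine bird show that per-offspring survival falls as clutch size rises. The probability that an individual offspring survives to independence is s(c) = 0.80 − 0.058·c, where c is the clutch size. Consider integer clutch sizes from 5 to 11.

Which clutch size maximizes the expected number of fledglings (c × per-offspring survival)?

7

Expected fledglings = c × s(c):
  c=5: 5 × 0.510 = 2.550
  c=6: 6 × 0.452 = 2.712
  c=7: 7 × 0.394 = 2.758
  c=8: 8 × 0.336 = 2.688
  c=9: 9 × 0.278 = 2.502
  c=10: 10 × 0.220 = 2.200
  c=11: 11 × 0.162 = 1.782
Maximum at c = 7 (2.758 fledglings).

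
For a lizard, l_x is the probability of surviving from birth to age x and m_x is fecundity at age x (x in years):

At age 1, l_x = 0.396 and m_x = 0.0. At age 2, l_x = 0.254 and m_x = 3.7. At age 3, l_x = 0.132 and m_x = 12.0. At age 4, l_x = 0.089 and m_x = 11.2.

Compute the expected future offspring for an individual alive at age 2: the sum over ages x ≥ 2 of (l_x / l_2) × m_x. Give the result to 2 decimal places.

13.86

l_2 = 0.254. Conditional survival from age 2 to x is l_x / l_2.
  x=2: (0.254/0.254) × 3.7 = 3.7000
  x=3: (0.132/0.254) × 12.0 = 6.2362
  x=4: (0.089/0.254) × 11.2 = 3.9244
Sum = 3.7000 + 6.2362 + 3.9244 = 13.8606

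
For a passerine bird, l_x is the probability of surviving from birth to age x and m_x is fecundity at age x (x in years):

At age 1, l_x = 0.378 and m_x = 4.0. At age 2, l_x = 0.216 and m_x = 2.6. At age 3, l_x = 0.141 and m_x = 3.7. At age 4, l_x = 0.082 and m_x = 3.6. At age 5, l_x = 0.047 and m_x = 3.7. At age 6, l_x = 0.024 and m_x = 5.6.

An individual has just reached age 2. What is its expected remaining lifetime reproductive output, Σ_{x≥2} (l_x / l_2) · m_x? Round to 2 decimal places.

l_2 = 0.216. Conditional survival from age 2 to x is l_x / l_2.
  x=2: (0.216/0.216) × 2.6 = 2.6000
  x=3: (0.141/0.216) × 3.7 = 2.4153
  x=4: (0.082/0.216) × 3.6 = 1.3667
  x=5: (0.047/0.216) × 3.7 = 0.8051
  x=6: (0.024/0.216) × 5.6 = 0.6222
Sum = 2.6000 + 2.4153 + 1.3667 + 0.8051 + 0.6222 = 7.8093

7.81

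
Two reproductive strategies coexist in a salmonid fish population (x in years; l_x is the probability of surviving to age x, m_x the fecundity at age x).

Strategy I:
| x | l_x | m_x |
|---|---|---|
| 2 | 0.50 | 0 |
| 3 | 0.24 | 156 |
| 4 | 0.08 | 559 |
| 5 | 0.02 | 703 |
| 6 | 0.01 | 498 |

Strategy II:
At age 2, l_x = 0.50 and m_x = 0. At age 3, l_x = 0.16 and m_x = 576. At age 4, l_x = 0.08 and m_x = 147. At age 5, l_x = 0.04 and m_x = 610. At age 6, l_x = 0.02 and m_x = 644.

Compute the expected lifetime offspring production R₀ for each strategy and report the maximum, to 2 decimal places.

141.20

Strategy I: R₀ = 0.50×0 + 0.24×156 + 0.08×559 + 0.02×703 + 0.01×498 = 101.2000
Strategy II: R₀ = 0.50×0 + 0.16×576 + 0.08×147 + 0.04×610 + 0.02×644 = 141.2000
Highest R₀: strategy II with 141.2000.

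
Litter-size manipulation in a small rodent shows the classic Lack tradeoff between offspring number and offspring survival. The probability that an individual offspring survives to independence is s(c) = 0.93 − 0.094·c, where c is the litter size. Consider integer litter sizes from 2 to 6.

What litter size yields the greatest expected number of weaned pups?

5

Expected weaned pups = c × s(c):
  c=2: 2 × 0.742 = 1.484
  c=3: 3 × 0.648 = 1.944
  c=4: 4 × 0.554 = 2.216
  c=5: 5 × 0.460 = 2.300
  c=6: 6 × 0.366 = 2.196
Maximum at c = 5 (2.300 weaned pups).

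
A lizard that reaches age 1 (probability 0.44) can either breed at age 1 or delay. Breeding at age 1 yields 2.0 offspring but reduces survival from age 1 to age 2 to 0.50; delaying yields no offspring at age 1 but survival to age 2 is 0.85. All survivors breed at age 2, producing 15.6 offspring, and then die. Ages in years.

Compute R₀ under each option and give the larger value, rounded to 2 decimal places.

5.83

breed at age 1: R₀ = 0.44 × (2.0 + 0.50 × 15.6) = 0.44 × 9.8000 = 4.3120
delay to age 2: R₀ = 0.44 × (0.85 × 15.6) = 0.44 × 13.2600 = 5.8344
Higher: delay to age 2 (5.8344).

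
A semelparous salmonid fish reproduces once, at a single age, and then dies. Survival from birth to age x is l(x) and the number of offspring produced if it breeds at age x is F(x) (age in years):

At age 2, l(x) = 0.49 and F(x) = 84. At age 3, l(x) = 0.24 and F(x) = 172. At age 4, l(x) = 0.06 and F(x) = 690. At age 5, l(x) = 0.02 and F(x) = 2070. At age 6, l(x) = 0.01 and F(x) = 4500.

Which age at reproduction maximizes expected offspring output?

6

Expected offspring if breeding at age x = l(x) × F(x):
  age 2: 0.49 × 84 = 41.160
  age 3: 0.24 × 172 = 41.280
  age 4: 0.06 × 690 = 41.400
  age 5: 0.02 × 2070 = 41.400
  age 6: 0.01 × 4500 = 45.000
Maximum at age 6 (45.000).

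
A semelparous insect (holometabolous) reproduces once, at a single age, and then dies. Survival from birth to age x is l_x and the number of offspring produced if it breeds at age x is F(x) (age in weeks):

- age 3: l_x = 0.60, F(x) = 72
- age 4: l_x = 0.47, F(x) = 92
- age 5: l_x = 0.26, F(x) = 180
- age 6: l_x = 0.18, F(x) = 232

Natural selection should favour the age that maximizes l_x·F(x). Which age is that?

Expected offspring if breeding at age x = l_x × F(x):
  age 3: 0.60 × 72 = 43.200
  age 4: 0.47 × 92 = 43.240
  age 5: 0.26 × 180 = 46.800
  age 6: 0.18 × 232 = 41.760
Maximum at age 5 (46.800).

5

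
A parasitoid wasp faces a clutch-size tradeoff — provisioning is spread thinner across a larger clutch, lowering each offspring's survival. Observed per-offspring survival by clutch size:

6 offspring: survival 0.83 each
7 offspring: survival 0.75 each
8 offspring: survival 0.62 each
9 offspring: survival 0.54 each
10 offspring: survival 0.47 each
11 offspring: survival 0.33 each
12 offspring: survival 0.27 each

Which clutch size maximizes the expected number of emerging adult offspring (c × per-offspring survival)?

Expected emerging adult offspring = c × s(c):
  c=6: 6 × 0.83 = 4.980
  c=7: 7 × 0.75 = 5.250
  c=8: 8 × 0.62 = 4.960
  c=9: 9 × 0.54 = 4.860
  c=10: 10 × 0.47 = 4.700
  c=11: 11 × 0.33 = 3.630
  c=12: 12 × 0.27 = 3.240
Maximum at c = 7 (5.250 emerging adult offspring).

7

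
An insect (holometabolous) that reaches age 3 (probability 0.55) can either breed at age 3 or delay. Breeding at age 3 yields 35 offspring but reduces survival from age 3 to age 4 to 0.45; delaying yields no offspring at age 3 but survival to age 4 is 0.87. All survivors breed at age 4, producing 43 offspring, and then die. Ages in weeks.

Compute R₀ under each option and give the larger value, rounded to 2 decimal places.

breed at age 3: R₀ = 0.55 × (35 + 0.45 × 43) = 0.55 × 54.3500 = 29.8925
delay to age 4: R₀ = 0.55 × (0.87 × 43) = 0.55 × 37.4100 = 20.5755
Higher: breed at age 3 (29.8925).

29.89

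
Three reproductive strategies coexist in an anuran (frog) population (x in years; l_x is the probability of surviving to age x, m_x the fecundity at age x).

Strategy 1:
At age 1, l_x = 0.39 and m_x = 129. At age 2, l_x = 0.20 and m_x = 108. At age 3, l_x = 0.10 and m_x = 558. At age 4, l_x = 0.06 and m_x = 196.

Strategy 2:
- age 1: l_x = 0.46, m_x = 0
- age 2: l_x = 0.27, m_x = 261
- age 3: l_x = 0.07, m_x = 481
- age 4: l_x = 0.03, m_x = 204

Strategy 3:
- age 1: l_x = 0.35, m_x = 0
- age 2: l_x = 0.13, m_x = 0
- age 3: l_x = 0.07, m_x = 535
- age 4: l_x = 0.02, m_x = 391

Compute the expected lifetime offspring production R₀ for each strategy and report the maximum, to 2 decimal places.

139.47

Strategy 1: R₀ = 0.39×129 + 0.20×108 + 0.10×558 + 0.06×196 = 139.4700
Strategy 2: R₀ = 0.46×0 + 0.27×261 + 0.07×481 + 0.03×204 = 110.2600
Strategy 3: R₀ = 0.35×0 + 0.13×0 + 0.07×535 + 0.02×391 = 45.2700
Highest R₀: strategy 1 with 139.4700.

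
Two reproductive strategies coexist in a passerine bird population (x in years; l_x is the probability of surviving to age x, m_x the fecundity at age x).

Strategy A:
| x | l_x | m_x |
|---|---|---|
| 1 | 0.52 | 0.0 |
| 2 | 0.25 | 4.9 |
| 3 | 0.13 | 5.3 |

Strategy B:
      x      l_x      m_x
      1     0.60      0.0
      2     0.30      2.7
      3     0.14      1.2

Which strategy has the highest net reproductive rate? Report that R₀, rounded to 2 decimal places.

1.91

Strategy A: R₀ = 0.52×0.0 + 0.25×4.9 + 0.13×5.3 = 1.9140
Strategy B: R₀ = 0.60×0.0 + 0.30×2.7 + 0.14×1.2 = 0.9780
Highest R₀: strategy A with 1.9140.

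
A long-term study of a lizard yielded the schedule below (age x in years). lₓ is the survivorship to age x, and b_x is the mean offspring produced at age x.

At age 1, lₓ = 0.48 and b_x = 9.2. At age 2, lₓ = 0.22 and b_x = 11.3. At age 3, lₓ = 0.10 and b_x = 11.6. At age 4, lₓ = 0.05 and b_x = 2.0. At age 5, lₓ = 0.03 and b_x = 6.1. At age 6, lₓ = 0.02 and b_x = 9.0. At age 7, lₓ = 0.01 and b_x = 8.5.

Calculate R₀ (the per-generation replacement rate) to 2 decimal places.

R₀ = Σ lₓ b_x:
  age 1: 0.48 × 9.2 = 4.4160
  age 2: 0.22 × 11.3 = 2.4860
  age 3: 0.10 × 11.6 = 1.1600
  age 4: 0.05 × 2.0 = 0.1000
  age 5: 0.03 × 6.1 = 0.1830
  age 6: 0.02 × 9.0 = 0.1800
  age 7: 0.01 × 8.5 = 0.0850
R₀ = 4.4160 + 2.4860 + 1.1600 + 0.1000 + 0.1830 + 0.1800 + 0.0850 = 8.6100

8.61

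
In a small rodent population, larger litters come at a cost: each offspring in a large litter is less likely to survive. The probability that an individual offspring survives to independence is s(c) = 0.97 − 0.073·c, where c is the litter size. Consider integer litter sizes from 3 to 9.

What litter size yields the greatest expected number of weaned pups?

Expected weaned pups = c × s(c):
  c=3: 3 × 0.751 = 2.253
  c=4: 4 × 0.678 = 2.712
  c=5: 5 × 0.605 = 3.025
  c=6: 6 × 0.532 = 3.192
  c=7: 7 × 0.459 = 3.213
  c=8: 8 × 0.386 = 3.088
  c=9: 9 × 0.313 = 2.817
Maximum at c = 7 (3.213 weaned pups).

7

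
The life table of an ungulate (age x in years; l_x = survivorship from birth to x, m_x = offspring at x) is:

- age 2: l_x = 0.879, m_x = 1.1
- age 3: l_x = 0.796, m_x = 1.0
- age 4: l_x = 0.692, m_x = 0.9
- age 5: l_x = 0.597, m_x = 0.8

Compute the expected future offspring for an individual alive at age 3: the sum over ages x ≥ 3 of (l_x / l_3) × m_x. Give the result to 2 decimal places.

2.38

l_3 = 0.796. Conditional survival from age 3 to x is l_x / l_3.
  x=3: (0.796/0.796) × 1.0 = 1.0000
  x=4: (0.692/0.796) × 0.9 = 0.7824
  x=5: (0.597/0.796) × 0.8 = 0.6000
Sum = 1.0000 + 0.7824 + 0.6000 = 2.3824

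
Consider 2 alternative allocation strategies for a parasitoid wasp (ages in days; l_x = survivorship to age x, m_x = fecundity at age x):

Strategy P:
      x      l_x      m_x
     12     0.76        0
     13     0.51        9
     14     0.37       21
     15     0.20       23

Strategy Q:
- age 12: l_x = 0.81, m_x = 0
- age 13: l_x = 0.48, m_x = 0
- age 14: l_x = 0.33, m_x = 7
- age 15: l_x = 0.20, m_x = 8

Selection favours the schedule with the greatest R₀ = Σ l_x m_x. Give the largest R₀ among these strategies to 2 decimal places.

Strategy P: R₀ = 0.76×0 + 0.51×9 + 0.37×21 + 0.20×23 = 16.9600
Strategy Q: R₀ = 0.81×0 + 0.48×0 + 0.33×7 + 0.20×8 = 3.9100
Highest R₀: strategy P with 16.9600.

16.96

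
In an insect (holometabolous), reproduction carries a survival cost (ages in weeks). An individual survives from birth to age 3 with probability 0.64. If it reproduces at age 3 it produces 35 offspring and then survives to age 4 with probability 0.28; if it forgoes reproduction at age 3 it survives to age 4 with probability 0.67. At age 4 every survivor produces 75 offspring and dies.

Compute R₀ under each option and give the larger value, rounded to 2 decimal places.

35.84

breed at age 3: R₀ = 0.64 × (35 + 0.28 × 75) = 0.64 × 56.0000 = 35.8400
delay to age 4: R₀ = 0.64 × (0.67 × 75) = 0.64 × 50.2500 = 32.1600
Higher: breed at age 3 (35.8400).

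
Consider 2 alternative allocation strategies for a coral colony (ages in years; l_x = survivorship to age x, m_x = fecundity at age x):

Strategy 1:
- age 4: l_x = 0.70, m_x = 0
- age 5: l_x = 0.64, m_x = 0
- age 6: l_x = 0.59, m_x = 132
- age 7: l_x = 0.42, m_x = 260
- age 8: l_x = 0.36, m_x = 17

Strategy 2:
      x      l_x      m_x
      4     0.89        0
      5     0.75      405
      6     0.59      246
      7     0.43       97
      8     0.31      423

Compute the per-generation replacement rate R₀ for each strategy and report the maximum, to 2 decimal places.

Strategy 1: R₀ = 0.70×0 + 0.64×0 + 0.59×132 + 0.42×260 + 0.36×17 = 193.2000
Strategy 2: R₀ = 0.89×0 + 0.75×405 + 0.59×246 + 0.43×97 + 0.31×423 = 621.7300
Highest R₀: strategy 2 with 621.7300.

621.73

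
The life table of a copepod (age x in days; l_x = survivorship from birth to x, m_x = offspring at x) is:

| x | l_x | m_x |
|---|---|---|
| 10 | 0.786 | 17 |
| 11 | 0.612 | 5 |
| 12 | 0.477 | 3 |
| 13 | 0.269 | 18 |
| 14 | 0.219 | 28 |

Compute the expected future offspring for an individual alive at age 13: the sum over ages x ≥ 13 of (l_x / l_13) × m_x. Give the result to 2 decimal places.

40.80

l_13 = 0.269. Conditional survival from age 13 to x is l_x / l_13.
  x=13: (0.269/0.269) × 18 = 18.0000
  x=14: (0.219/0.269) × 28 = 22.7955
Sum = 18.0000 + 22.7955 = 40.7955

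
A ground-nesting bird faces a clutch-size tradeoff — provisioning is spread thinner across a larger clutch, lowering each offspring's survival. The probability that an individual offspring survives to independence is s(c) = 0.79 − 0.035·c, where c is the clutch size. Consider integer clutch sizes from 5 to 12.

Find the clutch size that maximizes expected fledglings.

11

Expected fledglings = c × s(c):
  c=5: 5 × 0.615 = 3.075
  c=6: 6 × 0.580 = 3.480
  c=7: 7 × 0.545 = 3.815
  c=8: 8 × 0.510 = 4.080
  c=9: 9 × 0.475 = 4.275
  c=10: 10 × 0.440 = 4.400
  c=11: 11 × 0.405 = 4.455
  c=12: 12 × 0.370 = 4.440
Maximum at c = 11 (4.455 fledglings).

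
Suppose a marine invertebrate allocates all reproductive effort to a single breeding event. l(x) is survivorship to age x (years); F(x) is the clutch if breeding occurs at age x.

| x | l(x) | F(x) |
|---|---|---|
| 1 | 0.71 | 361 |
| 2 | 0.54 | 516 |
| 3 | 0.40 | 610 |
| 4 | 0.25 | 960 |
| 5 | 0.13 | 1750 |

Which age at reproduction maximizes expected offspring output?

2

Expected offspring if breeding at age x = l(x) × F(x):
  age 1: 0.71 × 361 = 256.310
  age 2: 0.54 × 516 = 278.640
  age 3: 0.40 × 610 = 244.000
  age 4: 0.25 × 960 = 240.000
  age 5: 0.13 × 1750 = 227.500
Maximum at age 2 (278.640).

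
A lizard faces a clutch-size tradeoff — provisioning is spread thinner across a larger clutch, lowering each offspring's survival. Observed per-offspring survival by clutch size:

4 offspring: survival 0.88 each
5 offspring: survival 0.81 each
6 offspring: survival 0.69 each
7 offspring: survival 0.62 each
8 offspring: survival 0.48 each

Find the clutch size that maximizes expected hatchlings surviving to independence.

7

Expected hatchlings surviving to independence = c × s(c):
  c=4: 4 × 0.88 = 3.520
  c=5: 5 × 0.81 = 4.050
  c=6: 6 × 0.69 = 4.140
  c=7: 7 × 0.62 = 4.340
  c=8: 8 × 0.48 = 3.840
Maximum at c = 7 (4.340 hatchlings surviving to independence).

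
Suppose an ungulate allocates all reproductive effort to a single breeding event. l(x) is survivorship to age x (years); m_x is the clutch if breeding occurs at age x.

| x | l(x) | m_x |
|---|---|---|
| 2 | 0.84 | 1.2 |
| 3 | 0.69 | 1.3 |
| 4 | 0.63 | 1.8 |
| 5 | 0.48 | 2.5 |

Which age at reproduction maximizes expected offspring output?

5

Expected offspring if breeding at age x = l(x) × m_x:
  age 2: 0.84 × 1.2 = 1.008
  age 3: 0.69 × 1.3 = 0.897
  age 4: 0.63 × 1.8 = 1.134
  age 5: 0.48 × 2.5 = 1.200
Maximum at age 5 (1.200).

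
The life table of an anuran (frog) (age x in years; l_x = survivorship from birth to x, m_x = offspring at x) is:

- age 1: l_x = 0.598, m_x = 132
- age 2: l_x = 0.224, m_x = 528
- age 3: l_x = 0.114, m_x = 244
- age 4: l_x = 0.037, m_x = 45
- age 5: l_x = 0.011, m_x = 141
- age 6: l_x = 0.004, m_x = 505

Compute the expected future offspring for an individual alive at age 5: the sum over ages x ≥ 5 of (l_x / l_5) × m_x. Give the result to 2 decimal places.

324.64

l_5 = 0.011. Conditional survival from age 5 to x is l_x / l_5.
  x=5: (0.011/0.011) × 141 = 141.0000
  x=6: (0.004/0.011) × 505 = 183.6364
Sum = 141.0000 + 183.6364 = 324.6364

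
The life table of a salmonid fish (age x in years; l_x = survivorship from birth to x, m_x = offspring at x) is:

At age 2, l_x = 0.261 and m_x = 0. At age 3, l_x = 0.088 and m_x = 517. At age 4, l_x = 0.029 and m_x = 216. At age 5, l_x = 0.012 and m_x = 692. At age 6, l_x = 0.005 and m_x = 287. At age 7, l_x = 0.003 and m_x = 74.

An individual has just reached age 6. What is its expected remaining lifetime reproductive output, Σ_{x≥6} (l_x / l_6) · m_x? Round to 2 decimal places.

l_6 = 0.005. Conditional survival from age 6 to x is l_x / l_6.
  x=6: (0.005/0.005) × 287 = 287.0000
  x=7: (0.003/0.005) × 74 = 44.4000
Sum = 287.0000 + 44.4000 = 331.4000

331.40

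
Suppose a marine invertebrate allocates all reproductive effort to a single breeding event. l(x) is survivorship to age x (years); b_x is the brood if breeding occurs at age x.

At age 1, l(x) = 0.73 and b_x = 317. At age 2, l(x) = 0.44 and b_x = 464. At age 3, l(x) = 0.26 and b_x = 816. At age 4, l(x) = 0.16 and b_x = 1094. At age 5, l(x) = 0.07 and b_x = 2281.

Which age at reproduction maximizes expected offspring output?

Expected offspring if breeding at age x = l(x) × b_x:
  age 1: 0.73 × 317 = 231.410
  age 2: 0.44 × 464 = 204.160
  age 3: 0.26 × 816 = 212.160
  age 4: 0.16 × 1094 = 175.040
  age 5: 0.07 × 2281 = 159.670
Maximum at age 1 (231.410).

1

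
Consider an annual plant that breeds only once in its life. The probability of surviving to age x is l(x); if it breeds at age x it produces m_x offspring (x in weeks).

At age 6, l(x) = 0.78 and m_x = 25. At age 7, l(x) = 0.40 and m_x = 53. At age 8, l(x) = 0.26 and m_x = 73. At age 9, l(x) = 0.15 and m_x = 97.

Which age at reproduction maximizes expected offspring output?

7

Expected offspring if breeding at age x = l(x) × m_x:
  age 6: 0.78 × 25 = 19.500
  age 7: 0.40 × 53 = 21.200
  age 8: 0.26 × 73 = 18.980
  age 9: 0.15 × 97 = 14.550
Maximum at age 7 (21.200).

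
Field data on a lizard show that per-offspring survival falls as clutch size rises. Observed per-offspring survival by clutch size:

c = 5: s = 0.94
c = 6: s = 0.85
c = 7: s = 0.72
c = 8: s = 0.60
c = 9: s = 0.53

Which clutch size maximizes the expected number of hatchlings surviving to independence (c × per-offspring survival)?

Expected hatchlings surviving to independence = c × s(c):
  c=5: 5 × 0.94 = 4.700
  c=6: 6 × 0.85 = 5.100
  c=7: 7 × 0.72 = 5.040
  c=8: 8 × 0.60 = 4.800
  c=9: 9 × 0.53 = 4.770
Maximum at c = 6 (5.100 hatchlings surviving to independence).

6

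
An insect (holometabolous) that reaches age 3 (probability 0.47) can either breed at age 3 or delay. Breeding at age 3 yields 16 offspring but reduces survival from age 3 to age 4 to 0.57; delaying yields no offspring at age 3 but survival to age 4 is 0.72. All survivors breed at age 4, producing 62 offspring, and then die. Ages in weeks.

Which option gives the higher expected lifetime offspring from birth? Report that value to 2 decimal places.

breed at age 3: R₀ = 0.47 × (16 + 0.57 × 62) = 0.47 × 51.3400 = 24.1298
delay to age 4: R₀ = 0.47 × (0.72 × 62) = 0.47 × 44.6400 = 20.9808
Higher: breed at age 3 (24.1298).

24.13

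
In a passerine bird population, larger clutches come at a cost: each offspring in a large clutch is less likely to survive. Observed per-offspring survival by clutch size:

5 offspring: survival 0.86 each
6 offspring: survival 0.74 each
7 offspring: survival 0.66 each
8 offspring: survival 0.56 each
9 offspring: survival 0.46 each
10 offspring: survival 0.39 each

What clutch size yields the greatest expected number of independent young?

Expected independent young = c × s(c):
  c=5: 5 × 0.86 = 4.300
  c=6: 6 × 0.74 = 4.440
  c=7: 7 × 0.66 = 4.620
  c=8: 8 × 0.56 = 4.480
  c=9: 9 × 0.46 = 4.140
  c=10: 10 × 0.39 = 3.900
Maximum at c = 7 (4.620 independent young).

7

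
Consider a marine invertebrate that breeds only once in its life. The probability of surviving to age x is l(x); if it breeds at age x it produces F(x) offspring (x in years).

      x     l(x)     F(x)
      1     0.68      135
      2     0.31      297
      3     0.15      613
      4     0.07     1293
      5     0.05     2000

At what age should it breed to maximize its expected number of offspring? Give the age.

Expected offspring if breeding at age x = l(x) × F(x):
  age 1: 0.68 × 135 = 91.800
  age 2: 0.31 × 297 = 92.070
  age 3: 0.15 × 613 = 91.950
  age 4: 0.07 × 1293 = 90.510
  age 5: 0.05 × 2000 = 100.000
Maximum at age 5 (100.000).

5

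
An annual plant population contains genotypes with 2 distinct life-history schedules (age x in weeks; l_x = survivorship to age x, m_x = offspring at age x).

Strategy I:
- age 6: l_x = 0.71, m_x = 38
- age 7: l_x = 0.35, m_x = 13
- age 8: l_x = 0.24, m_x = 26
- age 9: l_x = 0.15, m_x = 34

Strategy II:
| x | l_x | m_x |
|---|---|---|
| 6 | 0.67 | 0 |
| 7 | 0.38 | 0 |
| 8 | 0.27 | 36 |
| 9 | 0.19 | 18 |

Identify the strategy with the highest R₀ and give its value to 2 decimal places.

42.87

Strategy I: R₀ = 0.71×38 + 0.35×13 + 0.24×26 + 0.15×34 = 42.8700
Strategy II: R₀ = 0.67×0 + 0.38×0 + 0.27×36 + 0.19×18 = 13.1400
Highest R₀: strategy I with 42.8700.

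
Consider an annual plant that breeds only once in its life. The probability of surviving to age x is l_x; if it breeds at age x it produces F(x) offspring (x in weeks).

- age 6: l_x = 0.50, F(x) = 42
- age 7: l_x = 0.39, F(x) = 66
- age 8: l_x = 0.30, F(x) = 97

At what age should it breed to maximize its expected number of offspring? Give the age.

8

Expected offspring if breeding at age x = l_x × F(x):
  age 6: 0.50 × 42 = 21.000
  age 7: 0.39 × 66 = 25.740
  age 8: 0.30 × 97 = 29.100
Maximum at age 8 (29.100).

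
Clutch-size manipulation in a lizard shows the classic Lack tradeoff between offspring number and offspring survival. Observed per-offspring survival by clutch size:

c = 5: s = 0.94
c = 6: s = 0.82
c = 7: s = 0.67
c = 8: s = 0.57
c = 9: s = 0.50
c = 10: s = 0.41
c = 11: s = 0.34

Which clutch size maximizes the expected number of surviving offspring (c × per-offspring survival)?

Expected surviving offspring = c × s(c):
  c=5: 5 × 0.94 = 4.700
  c=6: 6 × 0.82 = 4.920
  c=7: 7 × 0.67 = 4.690
  c=8: 8 × 0.57 = 4.560
  c=9: 9 × 0.50 = 4.500
  c=10: 10 × 0.41 = 4.100
  c=11: 11 × 0.34 = 3.740
Maximum at c = 6 (4.920 surviving offspring).

6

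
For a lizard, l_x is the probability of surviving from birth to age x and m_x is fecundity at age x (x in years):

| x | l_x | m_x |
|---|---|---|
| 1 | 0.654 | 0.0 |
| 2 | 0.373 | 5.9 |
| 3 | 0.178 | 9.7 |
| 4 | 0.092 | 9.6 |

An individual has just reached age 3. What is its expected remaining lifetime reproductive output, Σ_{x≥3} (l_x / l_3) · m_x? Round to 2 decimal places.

14.66

l_3 = 0.178. Conditional survival from age 3 to x is l_x / l_3.
  x=3: (0.178/0.178) × 9.7 = 9.7000
  x=4: (0.092/0.178) × 9.6 = 4.9618
Sum = 9.7000 + 4.9618 = 14.6618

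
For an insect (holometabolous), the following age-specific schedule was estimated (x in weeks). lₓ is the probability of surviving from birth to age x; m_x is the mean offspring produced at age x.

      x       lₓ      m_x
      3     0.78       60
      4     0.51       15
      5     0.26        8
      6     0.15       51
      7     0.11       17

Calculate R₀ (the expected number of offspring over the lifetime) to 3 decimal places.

66.050

R₀ = Σ lₓ m_x:
  age 3: 0.78 × 60 = 46.8000
  age 4: 0.51 × 15 = 7.6500
  age 5: 0.26 × 8 = 2.0800
  age 6: 0.15 × 51 = 7.6500
  age 7: 0.11 × 17 = 1.8700
R₀ = 46.8000 + 7.6500 + 2.0800 + 7.6500 + 1.8700 = 66.0500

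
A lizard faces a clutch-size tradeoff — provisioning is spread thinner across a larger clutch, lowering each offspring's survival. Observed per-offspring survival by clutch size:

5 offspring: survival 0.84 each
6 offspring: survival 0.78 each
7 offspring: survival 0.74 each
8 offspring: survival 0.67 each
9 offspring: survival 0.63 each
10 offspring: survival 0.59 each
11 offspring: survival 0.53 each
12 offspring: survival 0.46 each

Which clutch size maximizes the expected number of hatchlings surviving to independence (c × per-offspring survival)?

Expected hatchlings surviving to independence = c × s(c):
  c=5: 5 × 0.84 = 4.200
  c=6: 6 × 0.78 = 4.680
  c=7: 7 × 0.74 = 5.180
  c=8: 8 × 0.67 = 5.360
  c=9: 9 × 0.63 = 5.670
  c=10: 10 × 0.59 = 5.900
  c=11: 11 × 0.53 = 5.830
  c=12: 12 × 0.46 = 5.520
Maximum at c = 10 (5.900 hatchlings surviving to independence).

10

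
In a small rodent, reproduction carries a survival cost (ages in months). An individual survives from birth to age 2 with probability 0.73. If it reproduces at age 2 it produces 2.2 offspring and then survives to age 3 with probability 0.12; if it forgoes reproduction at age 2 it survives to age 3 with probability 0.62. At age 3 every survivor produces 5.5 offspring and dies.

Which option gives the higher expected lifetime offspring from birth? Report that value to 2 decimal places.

2.49

breed at age 2: R₀ = 0.73 × (2.2 + 0.12 × 5.5) = 0.73 × 2.8600 = 2.0878
delay to age 3: R₀ = 0.73 × (0.62 × 5.5) = 0.73 × 3.4100 = 2.4893
Higher: delay to age 3 (2.4893).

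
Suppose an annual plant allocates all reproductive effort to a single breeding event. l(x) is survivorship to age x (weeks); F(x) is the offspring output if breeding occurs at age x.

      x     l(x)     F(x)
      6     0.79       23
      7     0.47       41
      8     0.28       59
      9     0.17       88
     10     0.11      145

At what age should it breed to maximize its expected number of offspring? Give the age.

Expected offspring if breeding at age x = l(x) × F(x):
  age 6: 0.79 × 23 = 18.170
  age 7: 0.47 × 41 = 19.270
  age 8: 0.28 × 59 = 16.520
  age 9: 0.17 × 88 = 14.960
  age 10: 0.11 × 145 = 15.950
Maximum at age 7 (19.270).

7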